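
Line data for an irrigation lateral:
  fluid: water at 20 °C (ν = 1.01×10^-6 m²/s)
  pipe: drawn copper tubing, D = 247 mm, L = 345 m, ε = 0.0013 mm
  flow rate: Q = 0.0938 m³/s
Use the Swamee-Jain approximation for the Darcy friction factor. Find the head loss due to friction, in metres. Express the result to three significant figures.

V = 4Q/(πD²) = 4·0.0938/(π·0.247²) = 1.958 m/s
Re = VD/ν = 1.958·0.247/1.01×10^-6 = 4.79×10^5 → turbulent
ε/D = 0.0013/247 = 5.26×10^-6
Swamee-Jain: f = 0.01328
h_f = f(L/D)V²/(2g) = 0.01328·(345/0.247)·1.958²/(2·9.81) = 3.622 m

h_f ≈ 3.62 m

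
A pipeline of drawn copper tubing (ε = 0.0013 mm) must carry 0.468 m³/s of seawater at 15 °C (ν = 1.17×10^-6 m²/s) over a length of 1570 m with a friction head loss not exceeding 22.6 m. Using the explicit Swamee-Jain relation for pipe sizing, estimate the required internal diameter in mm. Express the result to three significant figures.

D ≈ 432 mm

Swamee-Jain (Type III): D = 0.66·[ε^1.25·(LQ²/(gh_f))^4.75 + ν·Q^9.4·(L/(gh_f))^5.2]^0.04
LQ²/(gh_f) = 1.551; L/(gh_f) = 7.081
Term 1 = ε^1.25·(…)^4.75 = 3.53×10^-7; Term 2 = ν·Q^9.4·(…)^5.2 = 2.45×10^-5
D = 0.66·(3.53×10^-7 + 2.45×10^-5)^0.04 = 0.4319 m = 432 mm
Check: V = 3.19 m/s, Re = 1.18×10^6, f = 0.01138, h_f = 21.5 m ≈ 22.6 m ✓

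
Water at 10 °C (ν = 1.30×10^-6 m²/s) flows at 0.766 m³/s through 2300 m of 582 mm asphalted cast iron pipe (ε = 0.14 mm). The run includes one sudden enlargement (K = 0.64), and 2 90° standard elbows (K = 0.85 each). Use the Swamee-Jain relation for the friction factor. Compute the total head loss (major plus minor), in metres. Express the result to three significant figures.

V = 4Q/(πD²) = 2.879 m/s; V²/2g = 0.4226 m
Re = 1.29×10^6, ε/D = 2.41×10^-4 → f = 0.01502 (Swamee-Jain)
Major: h_f = f(L/D)·V²/2g = 0.01502·3952·0.4226 = 25.08 m
Minor: ΣK = 2.34; h_m = ΣK·V²/2g = 0.9888 m
Total H_L = 25.08 + 0.9888 = 26.07 m

H_L ≈ 26.1 m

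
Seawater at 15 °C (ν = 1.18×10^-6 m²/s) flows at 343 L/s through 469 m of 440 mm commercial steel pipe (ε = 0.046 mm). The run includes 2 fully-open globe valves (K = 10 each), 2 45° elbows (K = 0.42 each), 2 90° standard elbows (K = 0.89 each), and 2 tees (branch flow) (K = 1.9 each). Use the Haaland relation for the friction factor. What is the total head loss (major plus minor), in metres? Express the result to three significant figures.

V = 4Q/(πD²) = 2.256 m/s; V²/2g = 0.2594 m
Re = 8.41×10^5, ε/D = 1.05×10^-4 → f = 0.01359 (Haaland)
Major: h_f = f(L/D)·V²/2g = 0.01359·1066·0.2594 = 3.756 m
Minor: ΣK = 26.4; h_m = ΣK·V²/2g = 6.852 m
Total H_L = 3.756 + 6.852 = 10.61 m

H_L ≈ 10.6 m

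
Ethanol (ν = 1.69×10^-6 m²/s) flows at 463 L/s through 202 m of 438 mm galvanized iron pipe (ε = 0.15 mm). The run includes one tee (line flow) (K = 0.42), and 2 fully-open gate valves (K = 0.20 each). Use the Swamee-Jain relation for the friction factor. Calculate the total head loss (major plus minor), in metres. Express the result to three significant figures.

V = 4Q/(πD²) = 3.073 m/s; V²/2g = 0.4813 m
Re = 7.96×10^5, ε/D = 3.42×10^-4 → f = 0.01628 (Swamee-Jain)
Major: h_f = f(L/D)·V²/2g = 0.01628·461.2·0.4813 = 3.614 m
Minor: ΣK = 0.820; h_m = ΣK·V²/2g = 0.3946 m
Total H_L = 3.614 + 0.3946 = 4.008 m

H_L ≈ 4.01 m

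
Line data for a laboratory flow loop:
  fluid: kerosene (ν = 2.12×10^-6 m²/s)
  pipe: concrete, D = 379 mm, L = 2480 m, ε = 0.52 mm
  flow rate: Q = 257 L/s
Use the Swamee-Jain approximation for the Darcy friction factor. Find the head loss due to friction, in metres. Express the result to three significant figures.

V = 4Q/(πD²) = 4·0.257/(π·0.379²) = 2.278 m/s
Re = VD/ν = 2.278·0.379/2.12×10^-6 = 4.07×10^5 → turbulent
ε/D = 0.52/379 = 0.00137
Swamee-Jain: f = 0.02195
h_f = f(L/D)V²/(2g) = 0.02195·(2480/0.379)·2.278²/(2·9.81) = 38.00 m

h_f ≈ 38.0 m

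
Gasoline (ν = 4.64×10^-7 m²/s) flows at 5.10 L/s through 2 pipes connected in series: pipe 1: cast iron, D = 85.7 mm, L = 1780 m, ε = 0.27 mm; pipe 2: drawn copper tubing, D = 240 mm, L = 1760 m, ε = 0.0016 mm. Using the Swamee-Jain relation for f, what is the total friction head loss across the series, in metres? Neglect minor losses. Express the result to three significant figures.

Pipe 1: V = 0.8841 m/s, Re = 1.63×10^5, ε/D = 0.00315, f = 0.02752, h_1 = f(L/D)V²/2g = 22.77 m
Pipe 2: V = 0.1127 m/s, Re = 5.83×10^4, ε/D = 6.67×10^-6, f = 0.02009, h_2 = f(L/D)V²/2g = 0.09543 m
Series → Q common, losses add: H = Σh = 22.87 m

H ≈ 22.9 m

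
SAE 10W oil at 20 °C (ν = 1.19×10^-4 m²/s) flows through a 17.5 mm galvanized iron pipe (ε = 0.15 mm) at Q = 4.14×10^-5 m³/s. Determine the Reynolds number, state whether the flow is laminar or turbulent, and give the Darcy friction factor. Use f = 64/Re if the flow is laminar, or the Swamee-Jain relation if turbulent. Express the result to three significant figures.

V = 4Q/(πD²) = 0.1721 m/s
Re = VD/ν = 0.1721·0.0175/1.19×10^-4 = 25.3
Re < 2300 → laminar → f = 64/Re = 2.528

Re ≈ 25.3; laminar; f = 64/Re ≈ 2.53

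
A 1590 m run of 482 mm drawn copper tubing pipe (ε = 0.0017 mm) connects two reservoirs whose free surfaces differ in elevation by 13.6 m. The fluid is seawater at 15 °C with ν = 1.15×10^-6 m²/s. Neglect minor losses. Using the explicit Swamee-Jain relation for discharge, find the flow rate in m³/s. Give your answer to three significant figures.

Swamee-Jain (Type II): Q = -0.965·√(gD⁵h_f/L)·ln[ε/(3.7D) + √(3.17ν²L/(gD³h_f))]
√(gD⁵h_f/L) = √(9.81·0.482⁵·13.6/1590) = 0.04672
ε/(3.7D) = 9.53×10^-7; √(3.17ν²L/(gD³h_f)) = 2.11×10^-5
Q = -0.965·0.04672·ln(2.208×10^-5) = 0.4834 m³/s
Check: V = 2.65 m/s, Re = 1.11×10^6, f = 0.01150, h_f = 13.6 m ≈ 13.6 m ✓

Q ≈ 0.483 m³/s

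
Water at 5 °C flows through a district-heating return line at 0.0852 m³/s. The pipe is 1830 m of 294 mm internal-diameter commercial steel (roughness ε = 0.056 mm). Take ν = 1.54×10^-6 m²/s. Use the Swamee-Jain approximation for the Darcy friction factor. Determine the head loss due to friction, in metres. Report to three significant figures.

V = 4Q/(πD²) = 4·0.0852/(π·0.294²) = 1.255 m/s
Re = VD/ν = 1.255·0.294/1.54×10^-6 = 2.40×10^5 → turbulent
ε/D = 0.056/294 = 1.90×10^-4
Swamee-Jain: f = 0.01667
h_f = f(L/D)V²/(2g) = 0.01667·(1830/0.294)·1.255²/(2·9.81) = 8.331 m

h_f ≈ 8.33 m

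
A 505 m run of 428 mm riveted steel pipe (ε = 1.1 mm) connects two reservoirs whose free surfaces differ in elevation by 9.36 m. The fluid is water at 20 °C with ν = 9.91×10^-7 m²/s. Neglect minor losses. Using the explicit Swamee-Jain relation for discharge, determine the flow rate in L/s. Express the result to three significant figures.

Swamee-Jain (Type II): Q = -0.965·√(gD⁵h_f/L)·ln[ε/(3.7D) + √(3.17ν²L/(gD³h_f))]
√(gD⁵h_f/L) = √(9.81·0.428⁵·9.36/505) = 0.05110
ε/(3.7D) = 6.95×10^-4; √(3.17ν²L/(gD³h_f)) = 1.48×10^-5
Q = -0.965·0.05110·ln(7.094×10^-4) = 0.3576 m³/s
Check: V = 2.49 m/s, Re = 1.07×10^6, f = 0.02527, h_f = 9.39 m ≈ 9.36 m ✓

Q ≈ 358 L/s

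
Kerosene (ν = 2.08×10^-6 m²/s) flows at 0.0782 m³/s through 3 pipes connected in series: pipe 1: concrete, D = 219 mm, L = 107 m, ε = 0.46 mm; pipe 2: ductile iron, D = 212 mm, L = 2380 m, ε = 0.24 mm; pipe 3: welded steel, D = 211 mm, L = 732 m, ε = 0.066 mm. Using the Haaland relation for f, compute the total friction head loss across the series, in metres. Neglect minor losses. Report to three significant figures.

H ≈ 77.8 m

Pipe 1: V = 2.076 m/s, Re = 2.19×10^5, ε/D = 0.00210, f = 0.02447, h_1 = f(L/D)V²/2g = 2.627 m
Pipe 2: V = 2.215 m/s, Re = 2.26×10^5, ε/D = 0.00113, f = 0.02130, h_2 = f(L/D)V²/2g = 59.82 m
Pipe 3: V = 2.236 m/s, Re = 2.27×10^5, ε/D = 3.13×10^-4, f = 0.01735, h_3 = f(L/D)V²/2g = 15.34 m
Series → Q common, losses add: H = Σh = 77.79 m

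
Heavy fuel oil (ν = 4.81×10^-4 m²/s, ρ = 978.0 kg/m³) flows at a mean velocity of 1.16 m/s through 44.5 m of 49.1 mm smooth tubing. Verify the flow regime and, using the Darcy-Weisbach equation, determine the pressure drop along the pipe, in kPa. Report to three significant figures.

Δp ≈ 322 kPa

Re = VD/ν = 1.16·0.04910/4.81×10^-4 = 118 → laminar (Re < 2300)
f = 64/Re = 0.5405
h_f = f(L/D)V²/(2g) = 0.5405·(44.5/0.04910)·1.16²/(2·9.81) = 33.60 m
Δp = ρg·h_f = 978.0·9.81·33.60 = 322.3 kPa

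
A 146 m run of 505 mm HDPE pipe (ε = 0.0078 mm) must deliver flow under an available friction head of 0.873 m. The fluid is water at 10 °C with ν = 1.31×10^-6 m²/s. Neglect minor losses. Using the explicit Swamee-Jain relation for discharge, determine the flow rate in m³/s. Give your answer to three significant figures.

Q ≈ 0.440 m³/s

Swamee-Jain (Type II): Q = -0.965·√(gD⁵h_f/L)·ln[ε/(3.7D) + √(3.17ν²L/(gD³h_f))]
√(gD⁵h_f/L) = √(9.81·0.505⁵·0.873/146) = 0.04389
ε/(3.7D) = 4.17×10^-6; √(3.17ν²L/(gD³h_f)) = 2.68×10^-5
Q = -0.965·0.04389·ln(3.101×10^-5) = 0.4397 m³/s
Check: V = 2.20 m/s, Re = 8.46×10^5, f = 0.01228, h_f = 0.872 m ≈ 0.873 m ✓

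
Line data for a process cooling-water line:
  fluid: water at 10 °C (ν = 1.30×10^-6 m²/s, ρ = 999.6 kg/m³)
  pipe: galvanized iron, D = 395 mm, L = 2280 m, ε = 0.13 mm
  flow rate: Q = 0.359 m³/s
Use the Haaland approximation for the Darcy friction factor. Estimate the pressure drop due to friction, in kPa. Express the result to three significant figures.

Δp ≈ 394 kPa

V = 4Q/(πD²) = 4·0.359/(π·0.395²) = 2.930 m/s
Re = VD/ν = 2.930·0.395/1.30×10^-6 = 8.90×10^5 → turbulent
ε/D = 0.13/395 = 3.29×10^-4
Haaland: f = 0.01593
h_f = f(L/D)V²/(2g) = 0.01593·(2280/0.395)·2.930²/(2·9.81) = 40.22 m
Δp = ρg·h_f = 999.6·9.81·40.22 = 394.4 kPa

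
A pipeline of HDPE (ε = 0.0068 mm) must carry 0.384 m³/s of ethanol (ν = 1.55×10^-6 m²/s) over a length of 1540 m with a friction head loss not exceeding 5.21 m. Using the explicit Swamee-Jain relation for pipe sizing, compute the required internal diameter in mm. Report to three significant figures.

D ≈ 549 mm

Swamee-Jain (Type III): D = 0.66·[ε^1.25·(LQ²/(gh_f))^4.75 + ν·Q^9.4·(L/(gh_f))^5.2]^0.04
LQ²/(gh_f) = 4.443; L/(gh_f) = 30.13
Term 1 = ε^1.25·(…)^4.75 = 4.14×10^-4; Term 2 = ν·Q^9.4·(…)^5.2 = 0.00942
D = 0.66·(4.14×10^-4 + 0.00942)^0.04 = 0.5486 m = 549 mm
Check: V = 1.62 m/s, Re = 5.75×10^5, f = 0.01299, h_f = 4.90 m ≈ 5.21 m ✓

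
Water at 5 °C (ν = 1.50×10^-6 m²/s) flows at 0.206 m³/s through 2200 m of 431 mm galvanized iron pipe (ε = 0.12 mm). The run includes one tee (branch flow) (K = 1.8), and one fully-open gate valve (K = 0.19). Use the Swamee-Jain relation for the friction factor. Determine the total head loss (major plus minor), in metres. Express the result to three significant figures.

H_L ≈ 8.74 m

V = 4Q/(πD²) = 1.412 m/s; V²/2g = 0.1016 m
Re = 4.06×10^5, ε/D = 2.78×10^-4 → f = 0.01646 (Swamee-Jain)
Major: h_f = f(L/D)·V²/2g = 0.01646·5104·0.1016 = 8.538 m
Minor: ΣK = 1.99; h_m = ΣK·V²/2g = 0.2022 m
Total H_L = 8.538 + 0.2022 = 8.740 m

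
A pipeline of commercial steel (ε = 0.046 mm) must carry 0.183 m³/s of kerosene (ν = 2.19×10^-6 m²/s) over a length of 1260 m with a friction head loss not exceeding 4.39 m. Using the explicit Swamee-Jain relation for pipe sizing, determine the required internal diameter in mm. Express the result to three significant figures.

Swamee-Jain (Type III): D = 0.66·[ε^1.25·(LQ²/(gh_f))^4.75 + ν·Q^9.4·(L/(gh_f))^5.2]^0.04
LQ²/(gh_f) = 0.9798; L/(gh_f) = 29.26
Term 1 = ε^1.25·(…)^4.75 = 3.44×10^-6; Term 2 = ν·Q^9.4·(…)^5.2 = 1.08×10^-5
D = 0.66·(3.44×10^-6 + 1.08×10^-5)^0.04 = 0.4223 m = 422 mm
Check: V = 1.31 m/s, Re = 2.52×10^5, f = 0.01590, h_f = 4.13 m ≈ 4.39 m ✓

D ≈ 422 mm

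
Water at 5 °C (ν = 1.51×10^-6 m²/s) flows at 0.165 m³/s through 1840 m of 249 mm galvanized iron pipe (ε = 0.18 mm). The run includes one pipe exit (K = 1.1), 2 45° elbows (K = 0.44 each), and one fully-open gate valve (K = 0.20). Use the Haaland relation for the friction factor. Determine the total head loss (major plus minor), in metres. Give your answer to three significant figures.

V = 4Q/(πD²) = 3.388 m/s; V²/2g = 0.5852 m
Re = 5.59×10^5, ε/D = 7.23×10^-4 → f = 0.01880 (Haaland)
Major: h_f = f(L/D)·V²/2g = 0.01880·7390·0.5852 = 81.29 m
Minor: ΣK = 2.18; h_m = ΣK·V²/2g = 1.276 m
Total H_L = 81.29 + 1.276 = 82.56 m

H_L ≈ 82.6 m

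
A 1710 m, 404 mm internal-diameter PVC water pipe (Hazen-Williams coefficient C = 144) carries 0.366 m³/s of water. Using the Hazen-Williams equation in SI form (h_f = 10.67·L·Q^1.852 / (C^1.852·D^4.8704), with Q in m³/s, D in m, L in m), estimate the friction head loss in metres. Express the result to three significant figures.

h_f ≈ 23.6 m

h_f = 10.67·1710·0.366^1.852 / (144^1.852·0.404^4.8704) = 23.58 m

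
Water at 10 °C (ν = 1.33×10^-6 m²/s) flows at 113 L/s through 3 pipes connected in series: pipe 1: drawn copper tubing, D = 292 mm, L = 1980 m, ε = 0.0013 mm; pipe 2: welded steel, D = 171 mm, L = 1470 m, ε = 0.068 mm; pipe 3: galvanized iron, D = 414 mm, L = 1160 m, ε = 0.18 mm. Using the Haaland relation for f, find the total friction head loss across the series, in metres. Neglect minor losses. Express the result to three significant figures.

H ≈ 193 m

Pipe 1: V = 1.687 m/s, Re = 3.70×10^5, ε/D = 4.45×10^-6, f = 0.01383, h_1 = f(L/D)V²/2g = 13.61 m
Pipe 2: V = 4.920 m/s, Re = 6.33×10^5, ε/D = 3.98×10^-4, f = 0.01670, h_2 = f(L/D)V²/2g = 177.2 m
Pipe 3: V = 0.8394 m/s, Re = 2.61×10^5, ε/D = 4.35×10^-4, f = 0.01787, h_3 = f(L/D)V²/2g = 1.798 m
Series → Q common, losses add: H = Σh = 192.6 m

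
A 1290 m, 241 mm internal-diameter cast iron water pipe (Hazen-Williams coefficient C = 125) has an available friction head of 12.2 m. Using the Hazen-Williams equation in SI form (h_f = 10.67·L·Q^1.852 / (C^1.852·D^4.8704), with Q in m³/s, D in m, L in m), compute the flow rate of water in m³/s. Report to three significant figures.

Rearranging: Q = [h_f·C^1.852·D^4.8704 / (10.67·L)]^(1/1.852)
Q = [12.2·125^1.852·0.241^4.8704 / (10.67·1290)]^0.540 = 0.06662 m³/s

Q ≈ 0.0666 m³/s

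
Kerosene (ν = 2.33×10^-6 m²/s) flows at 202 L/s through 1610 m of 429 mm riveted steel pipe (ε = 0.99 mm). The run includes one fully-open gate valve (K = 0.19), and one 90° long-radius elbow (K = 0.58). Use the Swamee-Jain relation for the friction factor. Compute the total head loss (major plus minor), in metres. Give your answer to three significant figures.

V = 4Q/(πD²) = 1.397 m/s; V²/2g = 0.09954 m
Re = 2.57×10^5, ε/D = 0.00231 → f = 0.02513 (Swamee-Jain)
Major: h_f = f(L/D)·V²/2g = 0.02513·3753·0.09954 = 9.387 m
Minor: ΣK = 0.770; h_m = ΣK·V²/2g = 0.07665 m
Total H_L = 9.387 + 0.07665 = 9.464 m

H_L ≈ 9.46 m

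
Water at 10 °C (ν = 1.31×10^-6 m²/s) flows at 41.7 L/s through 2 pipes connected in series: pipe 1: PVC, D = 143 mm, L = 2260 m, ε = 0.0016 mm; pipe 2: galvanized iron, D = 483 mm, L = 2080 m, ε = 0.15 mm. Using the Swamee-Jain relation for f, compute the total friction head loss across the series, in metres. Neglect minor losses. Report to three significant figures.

H ≈ 79.8 m

Pipe 1: V = 2.596 m/s, Re = 2.83×10^5, ε/D = 1.12×10^-5, f = 0.01466, h_1 = f(L/D)V²/2g = 79.58 m
Pipe 2: V = 0.2276 m/s, Re = 8.39×10^4, ε/D = 3.11×10^-4, f = 0.02009, h_2 = f(L/D)V²/2g = 0.2284 m
Series → Q common, losses add: H = Σh = 79.81 m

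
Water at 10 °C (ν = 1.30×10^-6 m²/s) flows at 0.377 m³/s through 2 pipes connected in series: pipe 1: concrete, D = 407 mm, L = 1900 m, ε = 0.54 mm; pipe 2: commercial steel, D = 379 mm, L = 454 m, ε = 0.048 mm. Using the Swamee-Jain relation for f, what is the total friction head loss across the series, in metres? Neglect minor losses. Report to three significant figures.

Pipe 1: V = 2.898 m/s, Re = 9.07×10^5, ε/D = 0.00133, f = 0.02142, h_1 = f(L/D)V²/2g = 42.80 m
Pipe 2: V = 3.342 m/s, Re = 9.74×10^5, ε/D = 1.27×10^-4, f = 0.01391, h_2 = f(L/D)V²/2g = 9.484 m
Series → Q common, losses add: H = Σh = 52.28 m

H ≈ 52.3 m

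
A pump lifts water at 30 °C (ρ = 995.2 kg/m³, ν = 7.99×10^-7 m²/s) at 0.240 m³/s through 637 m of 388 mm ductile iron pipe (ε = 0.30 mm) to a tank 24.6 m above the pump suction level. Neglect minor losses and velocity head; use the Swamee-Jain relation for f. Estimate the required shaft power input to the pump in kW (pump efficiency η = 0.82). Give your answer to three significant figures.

P_shaft ≈ 88.9 kW

V = 4Q/(πD²) = 2.030 m/s; Re = 9.86×10^5; ε/D = 7.73×10^-4; f = 0.01893
h_f = f(L/D)V²/2g = 6.526 m
Total head H = z + h_f = 24.6 + 6.526 = 31.13 m
P_hyd = ρgQH = 995.2·9.81·0.240·31.13 = 72.93 kW
P_shaft = P_hyd/η = 72.93/0.82 = 88.94 kW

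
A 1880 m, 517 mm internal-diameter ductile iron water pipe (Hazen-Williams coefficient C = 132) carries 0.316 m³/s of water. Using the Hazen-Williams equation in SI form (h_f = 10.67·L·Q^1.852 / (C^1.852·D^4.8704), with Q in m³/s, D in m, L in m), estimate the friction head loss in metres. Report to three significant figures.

h_f ≈ 6.98 m

h_f = 10.67·1880·0.316^1.852 / (132^1.852·0.517^4.8704) = 6.980 m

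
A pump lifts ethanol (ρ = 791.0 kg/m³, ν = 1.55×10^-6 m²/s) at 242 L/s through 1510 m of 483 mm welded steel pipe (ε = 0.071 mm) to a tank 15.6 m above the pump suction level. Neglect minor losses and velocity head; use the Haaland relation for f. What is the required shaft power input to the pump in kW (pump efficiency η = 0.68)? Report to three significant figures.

V = 4Q/(πD²) = 1.321 m/s; Re = 4.12×10^5; ε/D = 1.47×10^-4; f = 0.01507
h_f = f(L/D)V²/2g = 4.188 m
Total head H = z + h_f = 15.6 + 4.188 = 19.79 m
P_hyd = ρgQH = 791.0·9.81·0.242·19.79 = 37.16 kW
P_shaft = P_hyd/η = 37.16/0.68 = 54.65 kW

P_shaft ≈ 54.6 kW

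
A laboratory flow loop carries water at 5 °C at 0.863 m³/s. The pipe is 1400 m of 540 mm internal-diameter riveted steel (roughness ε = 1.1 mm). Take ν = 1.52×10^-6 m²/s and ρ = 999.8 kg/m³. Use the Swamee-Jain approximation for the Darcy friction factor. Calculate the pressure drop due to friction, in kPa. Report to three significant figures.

Δp ≈ 437 kPa

V = 4Q/(πD²) = 4·0.863/(π·0.540²) = 3.768 m/s
Re = VD/ν = 3.768·0.540/1.52×10^-6 = 1.34×10^6 → turbulent
ε/D = 1.1/540 = 0.00204
Swamee-Jain: f = 0.02373
h_f = f(L/D)V²/(2g) = 0.02373·(1400/0.540)·3.768²/(2·9.81) = 44.53 m
Δp = ρg·h_f = 999.8·9.81·44.53 = 436.8 kPa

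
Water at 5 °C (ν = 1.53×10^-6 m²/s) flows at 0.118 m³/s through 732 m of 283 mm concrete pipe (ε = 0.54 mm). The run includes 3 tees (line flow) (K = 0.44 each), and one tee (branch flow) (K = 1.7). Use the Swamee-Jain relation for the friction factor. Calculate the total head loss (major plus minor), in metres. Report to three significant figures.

V = 4Q/(πD²) = 1.876 m/s; V²/2g = 0.1794 m
Re = 3.47×10^5, ε/D = 0.00191 → f = 0.02381 (Swamee-Jain)
Major: h_f = f(L/D)·V²/2g = 0.02381·2587·0.1794 = 11.05 m
Minor: ΣK = 3.02; h_m = ΣK·V²/2g = 0.5417 m
Total H_L = 11.05 + 0.5417 = 11.59 m

H_L ≈ 11.6 m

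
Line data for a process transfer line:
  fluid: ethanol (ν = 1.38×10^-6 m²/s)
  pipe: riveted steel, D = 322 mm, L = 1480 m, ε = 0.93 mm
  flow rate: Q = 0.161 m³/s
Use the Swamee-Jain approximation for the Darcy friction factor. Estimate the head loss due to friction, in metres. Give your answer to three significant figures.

h_f ≈ 24.1 m

V = 4Q/(πD²) = 4·0.161/(π·0.322²) = 1.977 m/s
Re = VD/ν = 1.977·0.322/1.38×10^-6 = 4.61×10^5 → turbulent
ε/D = 0.93/322 = 0.00289
Swamee-Jain: f = 0.02631
h_f = f(L/D)V²/(2g) = 0.02631·(1480/0.322)·1.977²/(2·9.81) = 24.09 m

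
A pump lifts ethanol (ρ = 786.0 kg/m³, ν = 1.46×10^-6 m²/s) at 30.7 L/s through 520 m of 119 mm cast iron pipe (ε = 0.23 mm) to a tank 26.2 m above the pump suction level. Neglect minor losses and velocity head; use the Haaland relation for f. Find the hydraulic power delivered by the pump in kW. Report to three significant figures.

P_hyd ≈ 15.8 kW

V = 4Q/(πD²) = 2.760 m/s; Re = 2.25×10^5; ε/D = 0.00193; f = 0.02397
h_f = f(L/D)V²/2g = 40.68 m
Total head H = z + h_f = 26.2 + 40.68 = 66.88 m
P_hyd = ρgQH = 786.0·9.81·0.0307·66.88 = 15.83 kW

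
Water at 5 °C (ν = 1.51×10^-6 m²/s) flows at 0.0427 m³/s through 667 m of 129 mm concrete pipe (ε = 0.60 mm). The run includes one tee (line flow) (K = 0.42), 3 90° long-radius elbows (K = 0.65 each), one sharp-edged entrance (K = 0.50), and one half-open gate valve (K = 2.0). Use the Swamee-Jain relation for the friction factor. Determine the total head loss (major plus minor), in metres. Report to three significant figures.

V = 4Q/(πD²) = 3.267 m/s; V²/2g = 0.5440 m
Re = 2.79×10^5, ε/D = 0.00465 → f = 0.03022 (Swamee-Jain)
Major: h_f = f(L/D)·V²/2g = 0.03022·5171·0.5440 = 84.99 m
Minor: ΣK = 4.87; h_m = ΣK·V²/2g = 2.649 m
Total H_L = 84.99 + 2.649 = 87.64 m

H_L ≈ 87.6 m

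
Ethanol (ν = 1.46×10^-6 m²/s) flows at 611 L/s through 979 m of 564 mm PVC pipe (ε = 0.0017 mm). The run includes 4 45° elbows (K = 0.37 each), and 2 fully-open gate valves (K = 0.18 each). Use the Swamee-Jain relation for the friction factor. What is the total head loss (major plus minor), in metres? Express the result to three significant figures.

H_L ≈ 6.80 m

V = 4Q/(πD²) = 2.446 m/s; V²/2g = 0.3049 m
Re = 9.45×10^5, ε/D = 3.01×10^-6 → f = 0.01179 (Swamee-Jain)
Major: h_f = f(L/D)·V²/2g = 0.01179·1736·0.3049 = 6.240 m
Minor: ΣK = 1.84; h_m = ΣK·V²/2g = 0.5609 m
Total H_L = 6.240 + 0.5609 = 6.801 m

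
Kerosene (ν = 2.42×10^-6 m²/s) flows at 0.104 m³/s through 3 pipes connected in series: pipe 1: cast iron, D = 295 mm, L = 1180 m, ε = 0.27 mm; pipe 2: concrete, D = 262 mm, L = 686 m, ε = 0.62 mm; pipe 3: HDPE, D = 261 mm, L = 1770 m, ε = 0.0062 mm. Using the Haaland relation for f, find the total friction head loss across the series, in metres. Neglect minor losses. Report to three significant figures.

H ≈ 42.5 m

Pipe 1: V = 1.522 m/s, Re = 1.85×10^5, ε/D = 9.15×10^-4, f = 0.02066, h_1 = f(L/D)V²/2g = 9.752 m
Pipe 2: V = 1.929 m/s, Re = 2.09×10^5, ε/D = 0.00237, f = 0.02523, h_2 = f(L/D)V²/2g = 12.53 m
Pipe 3: V = 1.944 m/s, Re = 2.10×10^5, ε/D = 2.38×10^-5, f = 0.01551, h_3 = f(L/D)V²/2g = 20.26 m
Series → Q common, losses add: H = Σh = 42.54 m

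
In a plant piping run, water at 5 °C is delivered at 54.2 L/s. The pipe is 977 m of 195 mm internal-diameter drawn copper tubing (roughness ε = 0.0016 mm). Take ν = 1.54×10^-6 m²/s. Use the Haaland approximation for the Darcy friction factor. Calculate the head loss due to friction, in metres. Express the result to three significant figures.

h_f ≈ 12.7 m

V = 4Q/(πD²) = 4·0.0542/(π·0.195²) = 1.815 m/s
Re = VD/ν = 1.815·0.195/1.54×10^-6 = 2.30×10^5 → turbulent
ε/D = 0.0016/195 = 8.21×10^-6
Haaland: f = 0.01514
h_f = f(L/D)V²/(2g) = 0.01514·(977/0.195)·1.815²/(2·9.81) = 12.73 m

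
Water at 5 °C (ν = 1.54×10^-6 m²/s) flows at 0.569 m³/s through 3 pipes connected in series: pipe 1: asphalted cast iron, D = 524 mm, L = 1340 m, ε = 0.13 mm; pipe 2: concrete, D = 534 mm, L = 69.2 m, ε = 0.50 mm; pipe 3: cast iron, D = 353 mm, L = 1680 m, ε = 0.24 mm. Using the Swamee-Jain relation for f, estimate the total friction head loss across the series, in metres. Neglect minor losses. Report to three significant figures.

H ≈ 165 m

Pipe 1: V = 2.639 m/s, Re = 8.98×10^5, ε/D = 2.48×10^-4, f = 0.01535, h_1 = f(L/D)V²/2g = 13.93 m
Pipe 2: V = 2.541 m/s, Re = 8.81×10^5, ε/D = 9.36×10^-4, f = 0.01978, h_2 = f(L/D)V²/2g = 0.8434 m
Pipe 3: V = 5.814 m/s, Re = 1.33×10^6, ε/D = 6.80×10^-4, f = 0.01830, h_3 = f(L/D)V²/2g = 150.1 m
Series → Q common, losses add: H = Σh = 164.8 m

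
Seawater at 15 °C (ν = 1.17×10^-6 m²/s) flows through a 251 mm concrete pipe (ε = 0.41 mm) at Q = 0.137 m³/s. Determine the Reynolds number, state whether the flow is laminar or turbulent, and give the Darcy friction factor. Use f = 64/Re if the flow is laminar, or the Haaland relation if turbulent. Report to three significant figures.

Re ≈ 5.94×10^5; turbulent; f ≈ 0.0226

V = 4Q/(πD²) = 2.769 m/s
Re = VD/ν = 2.769·0.251/1.17×10^-6 = 5.94×10^5
Re > 4000 → turbulent; ε/D = 0.00163
Haaland: f = 0.02257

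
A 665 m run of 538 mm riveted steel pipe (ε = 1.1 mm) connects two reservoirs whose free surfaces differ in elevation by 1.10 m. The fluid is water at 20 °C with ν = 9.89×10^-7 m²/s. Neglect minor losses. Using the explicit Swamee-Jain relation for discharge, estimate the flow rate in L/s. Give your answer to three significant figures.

Swamee-Jain (Type II): Q = -0.965·√(gD⁵h_f/L)·ln[ε/(3.7D) + √(3.17ν²L/(gD³h_f))]
√(gD⁵h_f/L) = √(9.81·0.538⁵·1.10/665) = 0.02704
ε/(3.7D) = 5.53×10^-4; √(3.17ν²L/(gD³h_f)) = 3.50×10^-5
Q = -0.965·0.02704·ln(5.876×10^-4) = 0.1942 m³/s
Check: V = 0.854 m/s, Re = 4.65×10^5, f = 0.02406, h_f = 1.11 m ≈ 1.10 m ✓

Q ≈ 194 L/s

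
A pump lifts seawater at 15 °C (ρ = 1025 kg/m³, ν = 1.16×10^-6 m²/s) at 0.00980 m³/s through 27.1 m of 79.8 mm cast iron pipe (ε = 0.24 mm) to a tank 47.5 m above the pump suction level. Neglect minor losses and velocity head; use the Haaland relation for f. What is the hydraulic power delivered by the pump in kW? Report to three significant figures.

V = 4Q/(πD²) = 1.959 m/s; Re = 1.35×10^5; ε/D = 0.00301; f = 0.02711
h_f = f(L/D)V²/2g = 1.802 m
Total head H = z + h_f = 47.5 + 1.802 = 49.30 m
P_hyd = ρgQH = 1025·9.81·0.00980·49.30 = 4.858 kW

P_hyd ≈ 4.86 kW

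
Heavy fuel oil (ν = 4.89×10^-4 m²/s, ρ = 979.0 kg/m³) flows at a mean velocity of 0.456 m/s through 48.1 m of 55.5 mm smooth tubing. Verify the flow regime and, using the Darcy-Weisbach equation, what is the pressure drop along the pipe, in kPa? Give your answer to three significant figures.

Δp ≈ 109 kPa

Re = VD/ν = 0.456·0.05550/4.89×10^-4 = 51.8 → laminar (Re < 2300)
f = 64/Re = 1.237
h_f = f(L/D)V²/(2g) = 1.237·(48.1/0.05550)·0.456²/(2·9.81) = 11.36 m
Δp = ρg·h_f = 979.0·9.81·11.36 = 109.1 kPa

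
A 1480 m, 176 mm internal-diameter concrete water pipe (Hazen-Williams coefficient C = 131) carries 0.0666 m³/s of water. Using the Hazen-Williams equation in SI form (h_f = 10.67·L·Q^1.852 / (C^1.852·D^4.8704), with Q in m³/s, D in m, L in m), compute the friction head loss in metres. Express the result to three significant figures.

h_f ≈ 59.3 m

h_f = 10.67·1480·0.0666^1.852 / (131^1.852·0.176^4.8704) = 59.29 m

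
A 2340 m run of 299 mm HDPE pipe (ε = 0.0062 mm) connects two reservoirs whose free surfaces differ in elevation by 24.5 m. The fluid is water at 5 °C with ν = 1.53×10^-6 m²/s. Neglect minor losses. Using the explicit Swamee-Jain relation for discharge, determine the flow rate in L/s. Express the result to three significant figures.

Swamee-Jain (Type II): Q = -0.965·√(gD⁵h_f/L)·ln[ε/(3.7D) + √(3.17ν²L/(gD³h_f))]
√(gD⁵h_f/L) = √(9.81·0.299⁵·24.5/2340) = 0.01567
ε/(3.7D) = 5.60×10^-6; √(3.17ν²L/(gD³h_f)) = 5.20×10^-5
Q = -0.965·0.01567·ln(5.759×10^-5) = 0.1476 m³/s
Check: V = 2.10 m/s, Re = 4.11×10^5, f = 0.01385, h_f = 24.4 m ≈ 24.5 m ✓

Q ≈ 148 L/s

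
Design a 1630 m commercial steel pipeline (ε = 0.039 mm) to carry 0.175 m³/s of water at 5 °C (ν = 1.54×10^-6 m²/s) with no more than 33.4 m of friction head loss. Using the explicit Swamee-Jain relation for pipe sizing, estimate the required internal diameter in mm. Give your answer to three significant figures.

D ≈ 287 mm

Swamee-Jain (Type III): D = 0.66·[ε^1.25·(LQ²/(gh_f))^4.75 + ν·Q^9.4·(L/(gh_f))^5.2]^0.04
LQ²/(gh_f) = 0.1524; L/(gh_f) = 4.975
Term 1 = ε^1.25·(…)^4.75 = 4.05×10^-10; Term 2 = ν·Q^9.4·(…)^5.2 = 4.96×10^-10
D = 0.66·(4.05×10^-10 + 4.96×10^-10)^0.04 = 0.2869 m = 287 mm
Check: V = 2.71 m/s, Re = 5.04×10^5, f = 0.01486, h_f = 31.5 m ≈ 33.4 m ✓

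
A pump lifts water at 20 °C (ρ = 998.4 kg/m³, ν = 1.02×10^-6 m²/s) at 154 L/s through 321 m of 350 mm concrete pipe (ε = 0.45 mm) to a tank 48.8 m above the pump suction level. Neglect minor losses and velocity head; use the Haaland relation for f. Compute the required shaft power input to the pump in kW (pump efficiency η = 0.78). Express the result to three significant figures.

P_shaft ≈ 99.3 kW

V = 4Q/(πD²) = 1.601 m/s; Re = 5.49×10^5; ε/D = 0.00129; f = 0.02134
h_f = f(L/D)V²/2g = 2.555 m
Total head H = z + h_f = 48.8 + 2.555 = 51.36 m
P_hyd = ρgQH = 998.4·9.81·0.154·51.36 = 77.46 kW
P_shaft = P_hyd/η = 77.46/0.78 = 99.31 kW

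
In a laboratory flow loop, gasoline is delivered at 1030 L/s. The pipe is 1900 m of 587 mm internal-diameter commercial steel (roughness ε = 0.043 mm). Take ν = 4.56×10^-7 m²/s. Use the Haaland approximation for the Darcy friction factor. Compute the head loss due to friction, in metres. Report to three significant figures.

h_f ≈ 28.0 m

V = 4Q/(πD²) = 4·1.03/(π·0.587²) = 3.806 m/s
Re = VD/ν = 3.806·0.587/4.56×10^-7 = 4.90×10^6 → turbulent
ε/D = 0.043/587 = 7.33×10^-5
Haaland: f = 0.01173
h_f = f(L/D)V²/(2g) = 0.01173·(1900/0.587)·3.806²/(2·9.81) = 28.03 m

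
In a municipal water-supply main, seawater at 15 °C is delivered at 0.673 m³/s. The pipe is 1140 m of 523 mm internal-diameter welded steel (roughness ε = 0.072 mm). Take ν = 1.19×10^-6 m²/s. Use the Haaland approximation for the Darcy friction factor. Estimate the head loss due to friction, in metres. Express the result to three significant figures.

h_f ≈ 14.8 m

V = 4Q/(πD²) = 4·0.673/(π·0.523²) = 3.133 m/s
Re = VD/ν = 3.133·0.523/1.19×10^-6 = 1.38×10^6 → turbulent
ε/D = 0.072/523 = 1.38×10^-4
Haaland: f = 0.01359
h_f = f(L/D)V²/(2g) = 0.01359·(1140/0.523)·3.133²/(2·9.81) = 14.81 m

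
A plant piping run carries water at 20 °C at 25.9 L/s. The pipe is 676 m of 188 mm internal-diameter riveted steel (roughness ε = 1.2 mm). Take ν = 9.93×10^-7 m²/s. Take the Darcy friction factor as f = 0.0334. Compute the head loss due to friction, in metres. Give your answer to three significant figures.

V = 4Q/(πD²) = 4·0.0259/(π·0.188²) = 0.9330 m/s
h_f = f(L/D)V²/(2g) = 0.03340·(676/0.188)·0.9330²/(2·9.81) = 5.329 m

h_f ≈ 5.33 m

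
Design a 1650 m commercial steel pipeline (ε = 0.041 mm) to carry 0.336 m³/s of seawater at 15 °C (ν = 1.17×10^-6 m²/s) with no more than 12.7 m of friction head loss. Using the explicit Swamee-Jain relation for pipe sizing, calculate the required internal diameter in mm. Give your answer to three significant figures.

Swamee-Jain (Type III): D = 0.66·[ε^1.25·(LQ²/(gh_f))^4.75 + ν·Q^9.4·(L/(gh_f))^5.2]^0.04
LQ²/(gh_f) = 1.495; L/(gh_f) = 13.24
Term 1 = ε^1.25·(…)^4.75 = 2.22×10^-5; Term 2 = ν·Q^9.4·(…)^5.2 = 2.82×10^-5
D = 0.66·(2.22×10^-5 + 2.82×10^-5)^0.04 = 0.4443 m = 444 mm
Check: V = 2.17 m/s, Re = 8.23×10^5, f = 0.01363, h_f = 12.1 m ≈ 12.7 m ✓

D ≈ 444 mm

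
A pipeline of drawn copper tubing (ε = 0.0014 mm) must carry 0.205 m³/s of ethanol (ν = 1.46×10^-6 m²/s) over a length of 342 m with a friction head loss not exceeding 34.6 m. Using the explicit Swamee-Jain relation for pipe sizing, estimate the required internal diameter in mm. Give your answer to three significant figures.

D ≈ 213 mm

Swamee-Jain (Type III): D = 0.66·[ε^1.25·(LQ²/(gh_f))^4.75 + ν·Q^9.4·(L/(gh_f))^5.2]^0.04
LQ²/(gh_f) = 0.04234; L/(gh_f) = 1.008
Term 1 = ε^1.25·(…)^4.75 = 1.45×10^-14; Term 2 = ν·Q^9.4·(…)^5.2 = 5.15×10^-13
D = 0.66·(1.45×10^-14 + 5.15×10^-13)^0.04 = 0.2131 m = 213 mm
Check: V = 5.75 m/s, Re = 8.39×10^5, f = 0.01210, h_f = 32.7 m ≈ 34.6 m ✓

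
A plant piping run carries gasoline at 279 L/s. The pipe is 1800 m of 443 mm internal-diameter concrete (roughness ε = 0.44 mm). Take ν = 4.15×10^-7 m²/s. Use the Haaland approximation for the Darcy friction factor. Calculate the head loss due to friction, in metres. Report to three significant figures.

h_f ≈ 13.4 m

V = 4Q/(πD²) = 4·0.279/(π·0.443²) = 1.810 m/s
Re = VD/ν = 1.810·0.443/4.15×10^-7 = 1.93×10^6 → turbulent
ε/D = 0.44/443 = 9.93×10^-4
Haaland: f = 0.01978
h_f = f(L/D)V²/(2g) = 0.01978·(1800/0.443)·1.810²/(2·9.81) = 13.42 m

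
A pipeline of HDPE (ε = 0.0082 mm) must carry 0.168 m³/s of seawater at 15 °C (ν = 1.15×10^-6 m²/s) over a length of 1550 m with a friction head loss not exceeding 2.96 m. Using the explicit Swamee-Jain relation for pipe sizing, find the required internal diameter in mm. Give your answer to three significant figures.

D ≈ 448 mm

Swamee-Jain (Type III): D = 0.66·[ε^1.25·(LQ²/(gh_f))^4.75 + ν·Q^9.4·(L/(gh_f))^5.2]^0.04
LQ²/(gh_f) = 1.507; L/(gh_f) = 53.38
Term 1 = ε^1.25·(…)^4.75 = 3.07×10^-6; Term 2 = ν·Q^9.4·(…)^5.2 = 5.77×10^-5
D = 0.66·(3.07×10^-6 + 5.77×10^-5)^0.04 = 0.4476 m = 448 mm
Check: V = 1.07 m/s, Re = 4.16×10^5, f = 0.01379, h_f = 2.78 m ≈ 2.96 m ✓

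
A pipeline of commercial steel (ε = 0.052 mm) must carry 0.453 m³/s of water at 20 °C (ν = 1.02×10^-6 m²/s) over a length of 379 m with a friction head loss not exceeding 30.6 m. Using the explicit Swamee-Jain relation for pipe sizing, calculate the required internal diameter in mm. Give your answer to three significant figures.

Swamee-Jain (Type III): D = 0.66·[ε^1.25·(LQ²/(gh_f))^4.75 + ν·Q^9.4·(L/(gh_f))^5.2]^0.04
LQ²/(gh_f) = 0.2591; L/(gh_f) = 1.263
Term 1 = ε^1.25·(…)^4.75 = 7.23×10^-9; Term 2 = ν·Q^9.4·(…)^5.2 = 2.01×10^-9
D = 0.66·(7.23×10^-9 + 2.01×10^-9)^0.04 = 0.3149 m = 315 mm
Check: V = 5.82 m/s, Re = 1.80×10^6, f = 0.01393, h_f = 28.9 m ≈ 30.6 m ✓

D ≈ 315 mm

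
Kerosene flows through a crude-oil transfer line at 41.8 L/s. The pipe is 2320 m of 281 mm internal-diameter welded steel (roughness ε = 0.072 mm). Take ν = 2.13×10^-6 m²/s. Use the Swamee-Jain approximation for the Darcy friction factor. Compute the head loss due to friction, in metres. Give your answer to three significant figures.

V = 4Q/(πD²) = 4·0.0418/(π·0.281²) = 0.6740 m/s
Re = VD/ν = 0.6740·0.281/2.13×10^-6 = 8.89×10^4 → turbulent
ε/D = 0.072/281 = 2.56×10^-4
Swamee-Jain: f = 0.01965
h_f = f(L/D)V²/(2g) = 0.01965·(2320/0.281)·0.6740²/(2·9.81) = 3.756 m

h_f ≈ 3.76 m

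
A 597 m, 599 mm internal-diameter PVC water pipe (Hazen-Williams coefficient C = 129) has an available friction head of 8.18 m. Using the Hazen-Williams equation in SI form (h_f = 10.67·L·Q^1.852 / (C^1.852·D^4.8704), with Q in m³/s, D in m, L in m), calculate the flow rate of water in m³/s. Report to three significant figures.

Q ≈ 0.921 m³/s

Rearranging: Q = [h_f·C^1.852·D^4.8704 / (10.67·L)]^(1/1.852)
Q = [8.18·129^1.852·0.599^4.8704 / (10.67·597)]^0.540 = 0.9205 m³/s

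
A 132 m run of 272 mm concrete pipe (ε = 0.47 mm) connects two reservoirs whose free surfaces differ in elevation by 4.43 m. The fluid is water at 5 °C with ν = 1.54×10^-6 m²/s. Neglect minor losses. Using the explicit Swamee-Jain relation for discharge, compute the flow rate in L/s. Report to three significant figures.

Q ≈ 162 L/s

Swamee-Jain (Type II): Q = -0.965·√(gD⁵h_f/L)·ln[ε/(3.7D) + √(3.17ν²L/(gD³h_f))]
√(gD⁵h_f/L) = √(9.81·0.272⁵·4.43/132) = 0.02214
ε/(3.7D) = 4.67×10^-4; √(3.17ν²L/(gD³h_f)) = 3.37×10^-5
Q = -0.965·0.02214·ln(5.007×10^-4) = 0.1624 m³/s
Check: V = 2.79 m/s, Re = 4.94×10^5, f = 0.02306, h_f = 4.45 m ≈ 4.43 m ✓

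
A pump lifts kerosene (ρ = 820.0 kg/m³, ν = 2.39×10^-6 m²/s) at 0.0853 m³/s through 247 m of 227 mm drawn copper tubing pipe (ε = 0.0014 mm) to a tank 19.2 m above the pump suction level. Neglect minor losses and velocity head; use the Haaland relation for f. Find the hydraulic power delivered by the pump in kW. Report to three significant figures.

P_hyd ≈ 15.8 kW

V = 4Q/(πD²) = 2.108 m/s; Re = 2.00×10^5; ε/D = 6.17×10^-6; f = 0.01553
h_f = f(L/D)V²/2g = 3.827 m
Total head H = z + h_f = 19.2 + 3.827 = 23.03 m
P_hyd = ρgQH = 820.0·9.81·0.0853·23.03 = 15.80 kW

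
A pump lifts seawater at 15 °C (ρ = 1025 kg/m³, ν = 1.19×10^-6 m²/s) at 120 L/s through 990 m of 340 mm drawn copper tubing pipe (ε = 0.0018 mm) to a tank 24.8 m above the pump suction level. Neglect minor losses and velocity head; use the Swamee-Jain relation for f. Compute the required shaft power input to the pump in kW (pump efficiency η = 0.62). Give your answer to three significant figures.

P_shaft ≈ 55.3 kW

V = 4Q/(πD²) = 1.322 m/s; Re = 3.78×10^5; ε/D = 5.29×10^-6; f = 0.01385
h_f = f(L/D)V²/2g = 3.590 m
Total head H = z + h_f = 24.8 + 3.590 = 28.39 m
P_hyd = ρgQH = 1025·9.81·0.120·28.39 = 34.26 kW
P_shaft = P_hyd/η = 34.26/0.62 = 55.25 kW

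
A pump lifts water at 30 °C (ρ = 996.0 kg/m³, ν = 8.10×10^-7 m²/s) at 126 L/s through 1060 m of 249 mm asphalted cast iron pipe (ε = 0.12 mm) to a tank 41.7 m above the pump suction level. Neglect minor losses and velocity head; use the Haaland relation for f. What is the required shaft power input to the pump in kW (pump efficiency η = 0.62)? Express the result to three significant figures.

V = 4Q/(πD²) = 2.588 m/s; Re = 7.95×10^5; ε/D = 4.82×10^-4; f = 0.01716
h_f = f(L/D)V²/2g = 24.92 m
Total head H = z + h_f = 41.7 + 24.92 = 66.62 m
P_hyd = ρgQH = 996.0·9.81·0.126·66.62 = 82.02 kW
P_shaft = P_hyd/η = 82.02/0.62 = 132.3 kW

P_shaft ≈ 132 kW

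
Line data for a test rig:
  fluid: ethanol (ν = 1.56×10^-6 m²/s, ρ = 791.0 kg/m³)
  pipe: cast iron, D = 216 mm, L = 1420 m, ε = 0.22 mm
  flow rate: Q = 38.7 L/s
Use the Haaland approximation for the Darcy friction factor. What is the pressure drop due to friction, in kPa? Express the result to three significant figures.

Δp ≈ 62.0 kPa

V = 4Q/(πD²) = 4·0.0387/(π·0.216²) = 1.056 m/s
Re = VD/ν = 1.056·0.216/1.56×10^-6 = 1.46×10^5 → turbulent
ε/D = 0.22/216 = 0.00102
Haaland: f = 0.02139
h_f = f(L/D)V²/(2g) = 0.02139·(1420/0.216)·1.056²/(2·9.81) = 7.993 m
Δp = ρg·h_f = 791.0·9.81·7.993 = 62.02 kPa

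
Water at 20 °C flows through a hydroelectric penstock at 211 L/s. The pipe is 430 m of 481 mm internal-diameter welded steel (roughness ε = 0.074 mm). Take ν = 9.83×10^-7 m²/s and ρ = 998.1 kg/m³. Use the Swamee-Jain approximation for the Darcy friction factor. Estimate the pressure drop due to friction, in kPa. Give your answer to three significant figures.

V = 4Q/(πD²) = 4·0.211/(π·0.481²) = 1.161 m/s
Re = VD/ν = 1.161·0.481/9.83×10^-7 = 5.68×10^5 → turbulent
ε/D = 0.074/481 = 1.54×10^-4
Swamee-Jain: f = 0.01488
h_f = f(L/D)V²/(2g) = 0.01488·(430/0.481)·1.161²/(2·9.81) = 0.9141 m
Δp = ρg·h_f = 998.1·9.81·0.9141 = 8.950 kPa

Δp ≈ 8.95 kPa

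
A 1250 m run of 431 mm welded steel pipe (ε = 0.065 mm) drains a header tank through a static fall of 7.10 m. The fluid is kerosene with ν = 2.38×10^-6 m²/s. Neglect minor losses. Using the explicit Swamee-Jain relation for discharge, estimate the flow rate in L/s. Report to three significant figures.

Swamee-Jain (Type II): Q = -0.965·√(gD⁵h_f/L)·ln[ε/(3.7D) + √(3.17ν²L/(gD³h_f))]
√(gD⁵h_f/L) = √(9.81·0.431⁵·7.10/1250) = 0.02879
ε/(3.7D) = 4.08×10^-5; √(3.17ν²L/(gD³h_f)) = 6.34×10^-5
Q = -0.965·0.02879·ln(1.042×10^-4) = 0.2547 m³/s
Check: V = 1.75 m/s, Re = 3.16×10^5, f = 0.01580, h_f = 7.12 m ≈ 7.10 m ✓

Q ≈ 255 L/s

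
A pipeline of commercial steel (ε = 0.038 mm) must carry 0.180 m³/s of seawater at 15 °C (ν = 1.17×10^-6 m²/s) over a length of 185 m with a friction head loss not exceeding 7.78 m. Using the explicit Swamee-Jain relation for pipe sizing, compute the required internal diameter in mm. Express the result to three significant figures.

D ≈ 250 mm

Swamee-Jain (Type III): D = 0.66·[ε^1.25·(LQ²/(gh_f))^4.75 + ν·Q^9.4·(L/(gh_f))^5.2]^0.04
LQ²/(gh_f) = 0.07854; L/(gh_f) = 2.424
Term 1 = ε^1.25·(…)^4.75 = 1.68×10^-11; Term 2 = ν·Q^9.4·(…)^5.2 = 1.17×10^-11
D = 0.66·(1.68×10^-11 + 1.17×10^-11)^0.04 = 0.2499 m = 250 mm
Check: V = 3.67 m/s, Re = 7.84×10^5, f = 0.01446, h_f = 7.35 m ≈ 7.78 m ✓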